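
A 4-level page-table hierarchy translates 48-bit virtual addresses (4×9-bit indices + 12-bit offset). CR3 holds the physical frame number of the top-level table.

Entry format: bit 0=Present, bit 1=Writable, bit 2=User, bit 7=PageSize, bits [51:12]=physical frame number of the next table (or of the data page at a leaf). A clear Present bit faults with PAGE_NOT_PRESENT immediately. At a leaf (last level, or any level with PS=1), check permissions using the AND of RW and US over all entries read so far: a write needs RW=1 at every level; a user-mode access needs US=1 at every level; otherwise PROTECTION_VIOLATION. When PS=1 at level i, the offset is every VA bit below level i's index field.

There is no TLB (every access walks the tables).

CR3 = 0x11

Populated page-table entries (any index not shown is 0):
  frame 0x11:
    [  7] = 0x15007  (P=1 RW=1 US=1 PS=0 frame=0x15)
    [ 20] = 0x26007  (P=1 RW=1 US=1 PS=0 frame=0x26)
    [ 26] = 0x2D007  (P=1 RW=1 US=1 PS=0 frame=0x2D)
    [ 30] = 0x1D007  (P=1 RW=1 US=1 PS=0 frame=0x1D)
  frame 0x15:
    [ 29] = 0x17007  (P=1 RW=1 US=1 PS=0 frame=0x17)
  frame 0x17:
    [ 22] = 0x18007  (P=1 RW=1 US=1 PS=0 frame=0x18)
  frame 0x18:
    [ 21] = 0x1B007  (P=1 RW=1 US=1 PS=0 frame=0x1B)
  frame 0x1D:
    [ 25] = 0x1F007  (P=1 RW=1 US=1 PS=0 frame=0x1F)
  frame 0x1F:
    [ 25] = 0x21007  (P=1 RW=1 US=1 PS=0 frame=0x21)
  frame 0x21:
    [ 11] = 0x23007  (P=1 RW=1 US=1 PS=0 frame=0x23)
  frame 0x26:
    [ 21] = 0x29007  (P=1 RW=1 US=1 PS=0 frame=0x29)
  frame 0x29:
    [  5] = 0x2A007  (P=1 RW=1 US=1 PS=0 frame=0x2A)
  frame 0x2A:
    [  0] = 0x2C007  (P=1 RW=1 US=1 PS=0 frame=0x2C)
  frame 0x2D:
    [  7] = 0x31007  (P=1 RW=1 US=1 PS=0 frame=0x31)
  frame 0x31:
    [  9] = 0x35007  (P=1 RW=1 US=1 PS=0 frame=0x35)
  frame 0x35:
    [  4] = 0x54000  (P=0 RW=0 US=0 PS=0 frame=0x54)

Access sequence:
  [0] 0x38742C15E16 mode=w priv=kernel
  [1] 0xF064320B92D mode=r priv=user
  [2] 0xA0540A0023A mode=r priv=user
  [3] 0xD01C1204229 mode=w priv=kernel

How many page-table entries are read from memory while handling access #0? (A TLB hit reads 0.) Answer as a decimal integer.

Walk each access:
#0 VA=0x38742C15E16 (w,kernel):
  lvl0: tbl 0x11, slot 7 ⇒ 0x15007 (P1/RW1/US1/PS0)
  lvl1: tbl 0x15, slot 29 ⇒ 0x17007 (P1/RW1/US1/PS0)
  lvl2: tbl 0x17, slot 22 ⇒ 0x18007 (P1/RW1/US1/PS0)
  lvl3: tbl 0x18, slot 21 ⇒ 0x1B007 (P1/RW1/US1/PS0)
  ⇒ phys 0x1BE16  [4 reads]
#1 VA=0xF064320B92D (r,user):
  lvl0: tbl 0x11, slot 30 ⇒ 0x1D007 (P1/RW1/US1/PS0)
  lvl1: tbl 0x1D, slot 25 ⇒ 0x1F007 (P1/RW1/US1/PS0)
  lvl2: tbl 0x1F, slot 25 ⇒ 0x21007 (P1/RW1/US1/PS0)
  lvl3: tbl 0x21, slot 11 ⇒ 0x23007 (P1/RW1/US1/PS0)
  ⇒ phys 0x2392D  [4 reads]
#2 VA=0xA0540A0023A (r,user):
  lvl0: tbl 0x11, slot 20 ⇒ 0x26007 (P1/RW1/US1/PS0)
  lvl1: tbl 0x26, slot 21 ⇒ 0x29007 (P1/RW1/US1/PS0)
  lvl2: tbl 0x29, slot 5 ⇒ 0x2A007 (P1/RW1/US1/PS0)
  lvl3: tbl 0x2A, slot 0 ⇒ 0x2C007 (P1/RW1/US1/PS0)
  ⇒ phys 0x2C23A  [4 reads]
#3 VA=0xD01C1204229 (w,kernel):
  lvl0: tbl 0x11, slot 26 ⇒ 0x2D007 (P1/RW1/US1/PS0)
  lvl1: tbl 0x2D, slot 7 ⇒ 0x31007 (P1/RW1/US1/PS0)
  lvl2: tbl 0x31, slot 9 ⇒ 0x35007 (P1/RW1/US1/PS0)
  lvl3: tbl 0x35, slot 4 ⇒ 0x54000 (P0/RW0/US0/PS0)
  → PAGE_NOT_PRESENT  (4 entries read)

Entries read for #0: 4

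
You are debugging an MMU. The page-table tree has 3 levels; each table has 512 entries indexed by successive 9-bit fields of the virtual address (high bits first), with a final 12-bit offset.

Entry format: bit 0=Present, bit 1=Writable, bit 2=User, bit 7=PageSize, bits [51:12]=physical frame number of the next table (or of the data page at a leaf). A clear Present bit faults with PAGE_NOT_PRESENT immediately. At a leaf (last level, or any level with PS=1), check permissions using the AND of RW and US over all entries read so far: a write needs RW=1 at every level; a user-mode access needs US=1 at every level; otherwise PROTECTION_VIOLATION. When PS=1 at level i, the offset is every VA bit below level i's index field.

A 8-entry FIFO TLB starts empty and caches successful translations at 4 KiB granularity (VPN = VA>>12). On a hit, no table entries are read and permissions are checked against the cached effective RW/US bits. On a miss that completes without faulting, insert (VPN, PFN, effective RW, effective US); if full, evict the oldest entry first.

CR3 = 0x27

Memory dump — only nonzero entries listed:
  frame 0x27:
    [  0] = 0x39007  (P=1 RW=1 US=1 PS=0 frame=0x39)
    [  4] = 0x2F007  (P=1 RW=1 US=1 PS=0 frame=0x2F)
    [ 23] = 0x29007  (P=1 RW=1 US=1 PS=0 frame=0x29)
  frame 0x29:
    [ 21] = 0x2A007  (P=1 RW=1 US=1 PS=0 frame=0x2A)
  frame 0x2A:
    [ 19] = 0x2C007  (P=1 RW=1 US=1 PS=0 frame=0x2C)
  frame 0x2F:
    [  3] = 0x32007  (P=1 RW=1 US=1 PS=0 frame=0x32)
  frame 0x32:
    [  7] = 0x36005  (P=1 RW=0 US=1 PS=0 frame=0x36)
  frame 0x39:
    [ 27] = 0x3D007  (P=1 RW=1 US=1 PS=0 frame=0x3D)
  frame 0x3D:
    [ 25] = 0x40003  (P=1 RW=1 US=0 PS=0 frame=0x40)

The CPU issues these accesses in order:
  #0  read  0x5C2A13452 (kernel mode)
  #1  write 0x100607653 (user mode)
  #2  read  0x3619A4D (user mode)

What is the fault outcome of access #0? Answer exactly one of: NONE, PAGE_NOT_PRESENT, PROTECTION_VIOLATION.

Walk each access:
#0 VA=0x5C2A13452 (r,kernel):
  [0] read 0x27 idx=23: raw=0x29007 flags P=1 W=1 U=1 S=0
  [1] read 0x29 idx=21: raw=0x2A007 flags P=1 W=1 U=1 S=0
  [2] read 0x2A idx=19: raw=0x2C007 flags P=1 W=1 U=1 S=0
  → PA=0x2C452  (3 entries read)
#1 VA=0x100607653 (w,user):
  [0] read 0x27 idx=4: raw=0x2F007 flags P=1 W=1 U=1 S=0
  [1] read 0x2F idx=3: raw=0x32007 flags P=1 W=1 U=1 S=0
  [2] read 0x32 idx=7: raw=0x36005 flags P=1 W=0 U=1 S=0
  → PROTECTION_VIOLATION  (3 entries read)
#2 VA=0x3619A4D (r,user):
  [0] read 0x27 idx=0: raw=0x39007 flags P=1 W=1 U=1 S=0
  [1] read 0x39 idx=27: raw=0x3D007 flags P=1 W=1 U=1 S=0
  [2] read 0x3D idx=25: raw=0x40003 flags P=1 W=1 U=0 S=0
  → PROTECTION_VIOLATION  (3 entries read)

Access #0 fault: NONE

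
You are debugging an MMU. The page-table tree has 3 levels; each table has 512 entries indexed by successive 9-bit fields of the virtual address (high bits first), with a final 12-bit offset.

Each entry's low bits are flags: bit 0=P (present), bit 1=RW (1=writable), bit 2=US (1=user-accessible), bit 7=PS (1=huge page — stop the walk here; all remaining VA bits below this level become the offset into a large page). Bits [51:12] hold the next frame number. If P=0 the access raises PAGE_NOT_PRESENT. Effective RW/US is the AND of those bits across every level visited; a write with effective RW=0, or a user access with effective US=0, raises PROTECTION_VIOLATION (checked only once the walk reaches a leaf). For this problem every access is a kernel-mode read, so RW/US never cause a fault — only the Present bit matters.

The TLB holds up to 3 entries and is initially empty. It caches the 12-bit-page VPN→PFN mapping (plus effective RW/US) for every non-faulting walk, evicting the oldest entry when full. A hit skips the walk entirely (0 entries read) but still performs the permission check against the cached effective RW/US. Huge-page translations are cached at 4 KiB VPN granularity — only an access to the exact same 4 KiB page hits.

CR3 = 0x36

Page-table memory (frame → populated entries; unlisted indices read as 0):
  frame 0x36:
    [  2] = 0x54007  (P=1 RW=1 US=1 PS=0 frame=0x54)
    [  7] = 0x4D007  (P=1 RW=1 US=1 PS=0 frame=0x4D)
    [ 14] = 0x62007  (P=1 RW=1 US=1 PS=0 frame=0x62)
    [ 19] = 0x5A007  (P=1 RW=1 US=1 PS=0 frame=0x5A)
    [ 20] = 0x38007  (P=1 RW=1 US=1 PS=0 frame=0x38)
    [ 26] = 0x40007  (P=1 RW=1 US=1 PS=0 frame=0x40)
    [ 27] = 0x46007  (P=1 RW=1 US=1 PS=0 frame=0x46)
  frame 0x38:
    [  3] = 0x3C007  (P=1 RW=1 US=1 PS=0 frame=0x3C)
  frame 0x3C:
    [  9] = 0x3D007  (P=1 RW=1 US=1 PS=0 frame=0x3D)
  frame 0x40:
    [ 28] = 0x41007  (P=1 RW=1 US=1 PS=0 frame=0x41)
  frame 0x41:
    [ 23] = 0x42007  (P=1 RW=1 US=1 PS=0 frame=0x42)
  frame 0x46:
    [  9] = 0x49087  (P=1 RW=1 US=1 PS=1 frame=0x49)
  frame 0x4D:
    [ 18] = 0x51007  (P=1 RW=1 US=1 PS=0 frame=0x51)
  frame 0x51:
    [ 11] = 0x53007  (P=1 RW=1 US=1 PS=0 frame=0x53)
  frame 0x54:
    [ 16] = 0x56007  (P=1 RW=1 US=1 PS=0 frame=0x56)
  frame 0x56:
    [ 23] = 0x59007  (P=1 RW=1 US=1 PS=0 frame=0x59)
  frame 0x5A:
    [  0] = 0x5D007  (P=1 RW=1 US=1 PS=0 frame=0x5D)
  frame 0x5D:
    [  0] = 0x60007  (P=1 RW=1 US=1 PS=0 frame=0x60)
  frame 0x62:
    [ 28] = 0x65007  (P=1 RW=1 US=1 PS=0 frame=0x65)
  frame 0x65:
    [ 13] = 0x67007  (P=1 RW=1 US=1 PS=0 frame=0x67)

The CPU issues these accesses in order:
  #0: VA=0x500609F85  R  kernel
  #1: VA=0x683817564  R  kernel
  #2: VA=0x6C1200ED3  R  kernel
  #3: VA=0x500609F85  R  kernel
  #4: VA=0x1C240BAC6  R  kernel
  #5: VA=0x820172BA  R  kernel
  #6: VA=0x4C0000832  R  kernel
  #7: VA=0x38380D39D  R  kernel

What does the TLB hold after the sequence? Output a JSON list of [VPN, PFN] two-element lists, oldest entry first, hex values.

Per-access translation:
#0 VA=0x500609F85 (r,kernel):
  L0: frame=0x36 idx=20 entry=0x38007 [P=1 RW=1 US=1 PS=0]
  L1: frame=0x38 idx=3 entry=0x3C007 [P=1 RW=1 US=1 PS=0]
  L2: frame=0x3C idx=9 entry=0x3D007 [P=1 RW=1 US=1 PS=0]
  → PA=0x3DF85  (3 entries read)
#1 VA=0x683817564 (r,kernel):
  L0: frame=0x36 idx=26 entry=0x40007 [P=1 RW=1 US=1 PS=0]
  L1: frame=0x40 idx=28 entry=0x41007 [P=1 RW=1 US=1 PS=0]
  L2: frame=0x41 idx=23 entry=0x42007 [P=1 RW=1 US=1 PS=0]
  → PA=0x42564  (3 entries read)
#2 VA=0x6C1200ED3 (r,kernel):
  L0: frame=0x36 idx=27 entry=0x46007 [P=1 RW=1 US=1 PS=0]
  L1: frame=0x46 idx=9 entry=0x49087 [P=1 RW=1 US=1 PS=1]
  → PA=0x49ED3 (huge @L1)  (2 entries read)
#3 VA=0x500609F85 (r,kernel):
  TLB hit vpn=0x500609 → PA=0x3DF85
#4 VA=0x1C240BAC6 (r,kernel):
  L0: frame=0x36 idx=7 entry=0x4D007 [P=1 RW=1 US=1 PS=0]
  L1: frame=0x4D idx=18 entry=0x51007 [P=1 RW=1 US=1 PS=0]
  L2: frame=0x51 idx=11 entry=0x53007 [P=1 RW=1 US=1 PS=0]
  → PA=0x53AC6  (3 entries read)
#5 VA=0x820172BA (r,kernel):
  L0: frame=0x36 idx=2 entry=0x54007 [P=1 RW=1 US=1 PS=0]
  L1: frame=0x54 idx=16 entry=0x56007 [P=1 RW=1 US=1 PS=0]
  L2: frame=0x56 idx=23 entry=0x59007 [P=1 RW=1 US=1 PS=0]
  → PA=0x592BA  (3 entries read)
#6 VA=0x4C0000832 (r,kernel):
  L0: frame=0x36 idx=19 entry=0x5A007 [P=1 RW=1 US=1 PS=0]
  L1: frame=0x5A idx=0 entry=0x5D007 [P=1 RW=1 US=1 PS=0]
  L2: frame=0x5D idx=0 entry=0x60007 [P=1 RW=1 US=1 PS=0]
  → PA=0x60832  (3 entries read)
#7 VA=0x38380D39D (r,kernel):
  L0: frame=0x36 idx=14 entry=0x62007 [P=1 RW=1 US=1 PS=0]
  L1: frame=0x62 idx=28 entry=0x65007 [P=1 RW=1 US=1 PS=0]
  L2: frame=0x65 idx=13 entry=0x67007 [P=1 RW=1 US=1 PS=0]
  → PA=0x6739D  (3 entries read)

TLB: [["0x82017", "0x59"], ["0x4C0000", "0x60"], ["0x38380D", "0x67"]]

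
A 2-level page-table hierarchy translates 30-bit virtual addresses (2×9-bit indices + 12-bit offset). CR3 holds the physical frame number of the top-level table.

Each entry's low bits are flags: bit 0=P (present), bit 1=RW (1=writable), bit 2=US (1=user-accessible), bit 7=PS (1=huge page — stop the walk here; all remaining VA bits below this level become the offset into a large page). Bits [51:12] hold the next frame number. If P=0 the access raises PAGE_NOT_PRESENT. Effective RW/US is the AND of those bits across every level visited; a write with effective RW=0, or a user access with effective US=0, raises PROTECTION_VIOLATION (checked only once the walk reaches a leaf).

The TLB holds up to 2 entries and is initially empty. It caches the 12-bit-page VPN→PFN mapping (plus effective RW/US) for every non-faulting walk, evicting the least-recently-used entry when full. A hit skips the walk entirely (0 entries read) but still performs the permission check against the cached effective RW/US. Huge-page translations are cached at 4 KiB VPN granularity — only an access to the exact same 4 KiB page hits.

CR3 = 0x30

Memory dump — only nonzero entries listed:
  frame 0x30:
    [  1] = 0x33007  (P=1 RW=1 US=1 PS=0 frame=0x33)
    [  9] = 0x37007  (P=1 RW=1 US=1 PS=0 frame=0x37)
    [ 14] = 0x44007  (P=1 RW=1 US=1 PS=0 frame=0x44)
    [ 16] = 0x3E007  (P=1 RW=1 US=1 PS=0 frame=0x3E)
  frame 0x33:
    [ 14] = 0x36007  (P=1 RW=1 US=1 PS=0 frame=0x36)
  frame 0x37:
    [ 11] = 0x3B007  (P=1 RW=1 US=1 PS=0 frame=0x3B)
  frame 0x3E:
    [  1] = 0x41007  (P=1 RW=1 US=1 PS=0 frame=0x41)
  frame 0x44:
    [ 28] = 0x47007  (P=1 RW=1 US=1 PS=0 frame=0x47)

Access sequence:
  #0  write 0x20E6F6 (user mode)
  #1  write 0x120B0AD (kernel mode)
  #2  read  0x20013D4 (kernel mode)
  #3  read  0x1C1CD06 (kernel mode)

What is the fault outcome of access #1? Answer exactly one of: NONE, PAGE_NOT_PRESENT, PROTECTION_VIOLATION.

Walk each access:
#0 VA=0x20E6F6 (w,user):
  L0 @0x30[1] → 0x33007  P=1,RW=1,US=1,PS=0
  L1 @0x33[14] → 0x36007  P=1,RW=1,US=1,PS=0
  → PA=0x366F6  (2 entries read)
#1 VA=0x120B0AD (w,kernel):
  L0 @0x30[9] → 0x37007  P=1,RW=1,US=1,PS=0
  L1 @0x37[11] → 0x3B007  P=1,RW=1,US=1,PS=0
  → PA=0x3B0AD  (2 entries read)
#2 VA=0x20013D4 (r,kernel):
  L0 @0x30[16] → 0x3E007  P=1,RW=1,US=1,PS=0
  L1 @0x3E[1] → 0x41007  P=1,RW=1,US=1,PS=0
  → PA=0x413D4  (2 entries read)
#3 VA=0x1C1CD06 (r,kernel):
  L0 @0x30[14] → 0x44007  P=1,RW=1,US=1,PS=0
  L1 @0x44[28] → 0x47007  P=1,RW=1,US=1,PS=0
  → PA=0x47D06  (2 entries read)

Access #1 fault: NONE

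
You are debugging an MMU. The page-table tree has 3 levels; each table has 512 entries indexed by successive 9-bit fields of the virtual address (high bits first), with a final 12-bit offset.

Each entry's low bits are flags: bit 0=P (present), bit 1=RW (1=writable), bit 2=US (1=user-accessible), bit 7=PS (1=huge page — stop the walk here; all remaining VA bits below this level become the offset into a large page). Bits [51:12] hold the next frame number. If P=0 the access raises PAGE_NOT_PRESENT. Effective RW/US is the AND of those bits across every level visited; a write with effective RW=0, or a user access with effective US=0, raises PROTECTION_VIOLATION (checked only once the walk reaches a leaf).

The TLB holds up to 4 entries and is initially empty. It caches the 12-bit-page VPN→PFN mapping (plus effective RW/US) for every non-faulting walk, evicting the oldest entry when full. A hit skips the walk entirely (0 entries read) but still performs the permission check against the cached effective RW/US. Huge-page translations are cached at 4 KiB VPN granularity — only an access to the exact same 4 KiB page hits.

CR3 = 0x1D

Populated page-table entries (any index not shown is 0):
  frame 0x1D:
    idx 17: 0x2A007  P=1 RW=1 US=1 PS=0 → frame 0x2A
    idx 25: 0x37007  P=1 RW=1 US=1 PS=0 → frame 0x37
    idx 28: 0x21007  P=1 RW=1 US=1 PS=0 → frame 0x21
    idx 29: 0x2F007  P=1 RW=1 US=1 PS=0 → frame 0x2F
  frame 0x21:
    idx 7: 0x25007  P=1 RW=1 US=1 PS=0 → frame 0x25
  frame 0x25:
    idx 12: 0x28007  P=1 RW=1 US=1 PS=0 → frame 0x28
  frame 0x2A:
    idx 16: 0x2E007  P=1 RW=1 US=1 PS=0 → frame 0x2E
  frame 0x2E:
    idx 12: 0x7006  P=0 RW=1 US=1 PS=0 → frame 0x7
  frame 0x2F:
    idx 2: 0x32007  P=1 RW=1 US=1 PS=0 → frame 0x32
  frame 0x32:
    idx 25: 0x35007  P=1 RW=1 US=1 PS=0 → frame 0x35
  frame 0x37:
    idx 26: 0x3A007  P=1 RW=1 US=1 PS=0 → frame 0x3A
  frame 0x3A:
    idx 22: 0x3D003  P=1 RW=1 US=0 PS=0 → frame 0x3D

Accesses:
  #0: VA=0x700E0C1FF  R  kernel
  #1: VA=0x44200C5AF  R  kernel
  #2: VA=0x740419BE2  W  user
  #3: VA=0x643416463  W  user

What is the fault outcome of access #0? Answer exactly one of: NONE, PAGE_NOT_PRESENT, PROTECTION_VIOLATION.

Per-access translation:
#0 VA=0x700E0C1FF (r,kernel):
  L0 @0x1D[28] → 0x21007  P=1,RW=1,US=1,PS=0
  L1 @0x21[7] → 0x25007  P=1,RW=1,US=1,PS=0
  L2 @0x25[12] → 0x28007  P=1,RW=1,US=1,PS=0
  → PA=0x281FF  (3 entries read)
#1 VA=0x44200C5AF (r,kernel):
  L0 @0x1D[17] → 0x2A007  P=1,RW=1,US=1,PS=0
  L1 @0x2A[16] → 0x2E007  P=1,RW=1,US=1,PS=0
  L2 @0x2E[12] → 0x7006  P=0,RW=1,US=1,PS=0
  → PAGE_NOT_PRESENT  (3 entries read)
#2 VA=0x740419BE2 (w,user):
  L0 @0x1D[29] → 0x2F007  P=1,RW=1,US=1,PS=0
  L1 @0x2F[2] → 0x32007  P=1,RW=1,US=1,PS=0
  L2 @0x32[25] → 0x35007  P=1,RW=1,US=1,PS=0
  → PA=0x35BE2  (3 entries read)
#3 VA=0x643416463 (w,user):
  L0 @0x1D[25] → 0x37007  P=1,RW=1,US=1,PS=0
  L1 @0x37[26] → 0x3A007  P=1,RW=1,US=1,PS=0
  L2 @0x3A[22] → 0x3D003  P=1,RW=1,US=0,PS=0
  → PROTECTION_VIOLATION  (3 entries read)

Access #0 fault: NONE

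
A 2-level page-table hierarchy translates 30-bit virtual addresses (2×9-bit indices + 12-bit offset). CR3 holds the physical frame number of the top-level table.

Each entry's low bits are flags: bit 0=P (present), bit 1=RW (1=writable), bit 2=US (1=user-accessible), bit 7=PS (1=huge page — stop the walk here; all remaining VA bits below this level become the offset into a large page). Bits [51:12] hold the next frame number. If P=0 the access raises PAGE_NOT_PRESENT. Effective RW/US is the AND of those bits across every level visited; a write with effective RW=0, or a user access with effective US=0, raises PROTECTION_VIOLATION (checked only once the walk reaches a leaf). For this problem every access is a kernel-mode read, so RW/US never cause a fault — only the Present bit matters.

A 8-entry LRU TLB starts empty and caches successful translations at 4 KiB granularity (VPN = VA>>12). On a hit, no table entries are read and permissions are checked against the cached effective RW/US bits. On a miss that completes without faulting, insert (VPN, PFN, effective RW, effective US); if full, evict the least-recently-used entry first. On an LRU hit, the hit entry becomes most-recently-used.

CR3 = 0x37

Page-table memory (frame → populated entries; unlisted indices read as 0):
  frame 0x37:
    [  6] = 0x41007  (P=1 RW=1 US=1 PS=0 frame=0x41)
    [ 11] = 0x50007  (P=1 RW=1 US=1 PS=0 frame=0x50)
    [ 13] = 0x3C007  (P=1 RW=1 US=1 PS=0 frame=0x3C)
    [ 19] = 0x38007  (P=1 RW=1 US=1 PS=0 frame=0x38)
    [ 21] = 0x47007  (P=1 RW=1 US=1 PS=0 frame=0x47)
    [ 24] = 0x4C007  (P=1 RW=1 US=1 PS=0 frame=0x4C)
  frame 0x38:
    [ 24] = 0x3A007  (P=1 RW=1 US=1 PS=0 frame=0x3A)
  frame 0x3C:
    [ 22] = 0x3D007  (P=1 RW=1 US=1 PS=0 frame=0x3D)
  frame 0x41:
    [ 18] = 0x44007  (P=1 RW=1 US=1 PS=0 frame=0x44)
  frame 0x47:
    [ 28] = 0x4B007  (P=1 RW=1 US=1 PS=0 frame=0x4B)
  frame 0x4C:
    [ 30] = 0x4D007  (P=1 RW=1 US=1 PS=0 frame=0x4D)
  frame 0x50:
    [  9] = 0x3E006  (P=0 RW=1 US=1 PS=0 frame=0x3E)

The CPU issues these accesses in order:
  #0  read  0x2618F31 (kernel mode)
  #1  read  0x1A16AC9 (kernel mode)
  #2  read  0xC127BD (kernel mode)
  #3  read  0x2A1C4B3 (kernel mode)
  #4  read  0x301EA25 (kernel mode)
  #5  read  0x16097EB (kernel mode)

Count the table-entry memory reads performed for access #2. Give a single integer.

Trace:
#0 VA=0x2618F31 (r,kernel):
  L0: frame=0x37 idx=19 entry=0x38007 [P=1 RW=1 US=1 PS=0]
  L1: frame=0x38 idx=24 entry=0x3A007 [P=1 RW=1 US=1 PS=0]
  ⇒ phys 0x3AF31  [2 reads]
#1 VA=0x1A16AC9 (r,kernel):
  L0: frame=0x37 idx=13 entry=0x3C007 [P=1 RW=1 US=1 PS=0]
  L1: frame=0x3C idx=22 entry=0x3D007 [P=1 RW=1 US=1 PS=0]
  ⇒ phys 0x3DAC9  [2 reads]
#2 VA=0xC127BD (r,kernel):
  L0: frame=0x37 idx=6 entry=0x41007 [P=1 RW=1 US=1 PS=0]
  L1: frame=0x41 idx=18 entry=0x44007 [P=1 RW=1 US=1 PS=0]
  ⇒ phys 0x447BD  [2 reads]
#3 VA=0x2A1C4B3 (r,kernel):
  L0: frame=0x37 idx=21 entry=0x47007 [P=1 RW=1 US=1 PS=0]
  L1: frame=0x47 idx=28 entry=0x4B007 [P=1 RW=1 US=1 PS=0]
  ⇒ phys 0x4B4B3  [2 reads]
#4 VA=0x301EA25 (r,kernel):
  L0: frame=0x37 idx=24 entry=0x4C007 [P=1 RW=1 US=1 PS=0]
  L1: frame=0x4C idx=30 entry=0x4D007 [P=1 RW=1 US=1 PS=0]
  ⇒ phys 0x4DA25  [2 reads]
#5 VA=0x16097EB (r,kernel):
  L0: frame=0x37 idx=11 entry=0x50007 [P=1 RW=1 US=1 PS=0]
  L1: frame=0x50 idx=9 entry=0x3E006 [P=0 RW=1 US=1 PS=0]
  ⇒ fault: PAGE_NOT_PRESENT  — 2 lookups

Entries read for #2: 2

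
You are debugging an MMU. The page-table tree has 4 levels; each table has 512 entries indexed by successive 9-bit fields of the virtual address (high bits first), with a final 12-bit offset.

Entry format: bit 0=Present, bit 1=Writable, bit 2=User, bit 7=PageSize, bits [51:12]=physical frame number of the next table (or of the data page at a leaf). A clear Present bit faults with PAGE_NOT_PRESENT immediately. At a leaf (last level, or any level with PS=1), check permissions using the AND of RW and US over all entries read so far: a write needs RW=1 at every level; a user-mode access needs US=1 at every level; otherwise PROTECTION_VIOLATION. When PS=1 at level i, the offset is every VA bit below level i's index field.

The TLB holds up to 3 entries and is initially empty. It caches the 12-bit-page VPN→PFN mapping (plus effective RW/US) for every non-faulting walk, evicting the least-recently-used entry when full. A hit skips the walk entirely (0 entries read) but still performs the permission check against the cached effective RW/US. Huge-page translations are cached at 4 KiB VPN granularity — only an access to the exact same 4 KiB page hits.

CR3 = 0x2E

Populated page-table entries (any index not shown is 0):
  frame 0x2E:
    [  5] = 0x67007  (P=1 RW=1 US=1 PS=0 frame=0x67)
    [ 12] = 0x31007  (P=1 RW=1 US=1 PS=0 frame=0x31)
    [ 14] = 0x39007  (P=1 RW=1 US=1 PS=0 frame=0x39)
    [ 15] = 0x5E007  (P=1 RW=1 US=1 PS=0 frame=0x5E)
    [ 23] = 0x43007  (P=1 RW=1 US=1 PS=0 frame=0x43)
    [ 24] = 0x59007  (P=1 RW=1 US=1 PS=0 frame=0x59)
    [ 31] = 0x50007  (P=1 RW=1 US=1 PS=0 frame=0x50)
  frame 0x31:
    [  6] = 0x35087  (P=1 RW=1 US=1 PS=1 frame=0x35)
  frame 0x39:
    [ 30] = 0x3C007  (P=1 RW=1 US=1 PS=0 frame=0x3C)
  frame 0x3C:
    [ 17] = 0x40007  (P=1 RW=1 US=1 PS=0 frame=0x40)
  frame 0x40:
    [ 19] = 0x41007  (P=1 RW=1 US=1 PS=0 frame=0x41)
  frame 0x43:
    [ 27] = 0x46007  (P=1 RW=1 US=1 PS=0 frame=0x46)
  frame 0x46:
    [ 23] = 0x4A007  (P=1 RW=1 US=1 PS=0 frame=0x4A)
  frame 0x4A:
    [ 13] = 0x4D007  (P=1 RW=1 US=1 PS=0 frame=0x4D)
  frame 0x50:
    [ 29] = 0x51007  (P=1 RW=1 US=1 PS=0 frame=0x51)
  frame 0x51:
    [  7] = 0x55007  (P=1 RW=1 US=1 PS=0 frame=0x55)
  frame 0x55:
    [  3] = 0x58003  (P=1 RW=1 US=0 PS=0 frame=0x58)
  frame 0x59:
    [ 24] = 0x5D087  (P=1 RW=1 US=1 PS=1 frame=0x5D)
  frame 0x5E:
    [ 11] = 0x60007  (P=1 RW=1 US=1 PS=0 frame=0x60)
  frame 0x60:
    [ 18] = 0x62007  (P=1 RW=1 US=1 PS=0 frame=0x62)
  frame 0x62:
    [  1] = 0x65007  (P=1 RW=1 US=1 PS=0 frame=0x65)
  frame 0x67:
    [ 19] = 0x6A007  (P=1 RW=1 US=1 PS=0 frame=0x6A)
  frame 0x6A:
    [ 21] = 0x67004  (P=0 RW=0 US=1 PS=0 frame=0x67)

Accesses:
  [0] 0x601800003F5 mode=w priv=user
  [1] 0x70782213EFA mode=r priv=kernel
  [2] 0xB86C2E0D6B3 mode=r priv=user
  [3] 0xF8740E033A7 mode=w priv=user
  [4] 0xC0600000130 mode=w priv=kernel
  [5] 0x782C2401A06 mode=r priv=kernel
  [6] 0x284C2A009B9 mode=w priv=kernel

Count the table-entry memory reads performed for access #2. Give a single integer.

Per-access translation:
#0 VA=0x601800003F5 (w,user):
  [0] read 0x2E idx=12: raw=0x31007 flags P=1 W=1 U=1 S=0
  [1] read 0x31 idx=6: raw=0x35087 flags P=1 W=1 U=1 S=1
  ✓ 0x353F5 (huge @L1)  — 2 lookups
#1 VA=0x70782213EFA (r,kernel):
  [0] read 0x2E idx=14: raw=0x39007 flags P=1 W=1 U=1 S=0
  [1] read 0x39 idx=30: raw=0x3C007 flags P=1 W=1 U=1 S=0
  [2] read 0x3C idx=17: raw=0x40007 flags P=1 W=1 U=1 S=0
  [3] read 0x40 idx=19: raw=0x41007 flags P=1 W=1 U=1 S=0
  ✓ 0x41EFA  — 4 lookups
#2 VA=0xB86C2E0D6B3 (r,user):
  [0] read 0x2E idx=23: raw=0x43007 flags P=1 W=1 U=1 S=0
  [1] read 0x43 idx=27: raw=0x46007 flags P=1 W=1 U=1 S=0
  [2] read 0x46 idx=23: raw=0x4A007 flags P=1 W=1 U=1 S=0
  [3] read 0x4A idx=13: raw=0x4D007 flags P=1 W=1 U=1 S=0
  ✓ 0x4D6B3  — 4 lookups
#3 VA=0xF8740E033A7 (w,user):
  [0] read 0x2E idx=31: raw=0x50007 flags P=1 W=1 U=1 S=0
  [1] read 0x50 idx=29: raw=0x51007 flags P=1 W=1 U=1 S=0
  [2] read 0x51 idx=7: raw=0x55007 flags P=1 W=1 U=1 S=0
  [3] read 0x55 idx=3: raw=0x58003 flags P=1 W=1 U=0 S=0
  → PROTECTION_VIOLATION  (4 entries read)
#4 VA=0xC0600000130 (w,kernel):
  [0] read 0x2E idx=24: raw=0x59007 flags P=1 W=1 U=1 S=0
  [1] read 0x59 idx=24: raw=0x5D087 flags P=1 W=1 U=1 S=1
  ✓ 0x5D130 (huge @L1)  — 2 lookups
#5 VA=0x782C2401A06 (r,kernel):
  [0] read 0x2E idx=15: raw=0x5E007 flags P=1 W=1 U=1 S=0
  [1] read 0x5E idx=11: raw=0x60007 flags P=1 W=1 U=1 S=0
  [2] read 0x60 idx=18: raw=0x62007 flags P=1 W=1 U=1 S=0
  [3] read 0x62 idx=1: raw=0x65007 flags P=1 W=1 U=1 S=0
  ✓ 0x65A06  — 4 lookups
#6 VA=0x284C2A009B9 (w,kernel):
  [0] read 0x2E idx=5: raw=0x67007 flags P=1 W=1 U=1 S=0
  [1] read 0x67 idx=19: raw=0x6A007 flags P=1 W=1 U=1 S=0
  [2] read 0x6A idx=21: raw=0x67004 flags P=0 W=0 U=1 S=0
  → PAGE_NOT_PRESENT  (3 entries read)

Entries read for #2: 4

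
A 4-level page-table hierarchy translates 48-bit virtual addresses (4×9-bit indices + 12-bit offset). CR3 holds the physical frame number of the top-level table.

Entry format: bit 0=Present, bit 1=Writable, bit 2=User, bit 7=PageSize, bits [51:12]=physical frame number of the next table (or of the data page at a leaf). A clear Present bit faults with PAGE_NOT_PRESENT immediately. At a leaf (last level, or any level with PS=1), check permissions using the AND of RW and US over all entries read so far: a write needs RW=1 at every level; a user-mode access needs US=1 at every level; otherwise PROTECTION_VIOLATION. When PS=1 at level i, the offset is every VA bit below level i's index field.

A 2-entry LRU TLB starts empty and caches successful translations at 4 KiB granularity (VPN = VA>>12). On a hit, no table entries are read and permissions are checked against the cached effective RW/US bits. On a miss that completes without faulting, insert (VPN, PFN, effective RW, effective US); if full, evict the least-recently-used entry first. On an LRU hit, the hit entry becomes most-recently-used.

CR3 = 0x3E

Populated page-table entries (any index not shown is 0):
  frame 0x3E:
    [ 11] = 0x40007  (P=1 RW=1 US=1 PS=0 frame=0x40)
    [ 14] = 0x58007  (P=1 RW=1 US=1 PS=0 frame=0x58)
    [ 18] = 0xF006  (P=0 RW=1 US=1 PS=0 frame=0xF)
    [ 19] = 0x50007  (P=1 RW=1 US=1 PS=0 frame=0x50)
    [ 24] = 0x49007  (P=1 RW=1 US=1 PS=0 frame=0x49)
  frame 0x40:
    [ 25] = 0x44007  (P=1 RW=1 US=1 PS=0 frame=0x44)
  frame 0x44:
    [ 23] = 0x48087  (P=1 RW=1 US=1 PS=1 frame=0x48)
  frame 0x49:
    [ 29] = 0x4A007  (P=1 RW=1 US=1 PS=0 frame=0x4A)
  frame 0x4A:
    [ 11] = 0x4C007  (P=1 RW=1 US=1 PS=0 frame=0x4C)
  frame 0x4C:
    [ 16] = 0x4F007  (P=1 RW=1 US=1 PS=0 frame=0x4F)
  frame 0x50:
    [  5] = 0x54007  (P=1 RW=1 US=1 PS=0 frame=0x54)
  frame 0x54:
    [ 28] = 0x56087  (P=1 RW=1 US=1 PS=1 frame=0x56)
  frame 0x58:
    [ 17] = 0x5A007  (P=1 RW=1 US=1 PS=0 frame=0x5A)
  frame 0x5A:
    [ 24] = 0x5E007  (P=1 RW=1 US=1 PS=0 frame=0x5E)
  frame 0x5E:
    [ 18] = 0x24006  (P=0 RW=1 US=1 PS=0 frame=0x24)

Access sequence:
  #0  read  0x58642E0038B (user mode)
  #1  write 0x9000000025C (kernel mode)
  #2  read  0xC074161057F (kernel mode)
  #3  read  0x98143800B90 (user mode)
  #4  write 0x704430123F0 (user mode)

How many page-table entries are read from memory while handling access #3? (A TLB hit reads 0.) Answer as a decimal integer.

Trace:
#0 VA=0x58642E0038B (r,user):
  L0: frame=0x3E idx=11 entry=0x40007 [P=1 RW=1 US=1 PS=0]
  L1: frame=0x40 idx=25 entry=0x44007 [P=1 RW=1 US=1 PS=0]
  L2: frame=0x44 idx=23 entry=0x48087 [P=1 RW=1 US=1 PS=1]
  ✓ 0x4838B (huge @L2)  — 3 lookups
#1 VA=0x9000000025C (w,kernel):
  L0: frame=0x3E idx=18 entry=0xF006 [P=0 RW=1 US=1 PS=0]
  ⇒ fault: PAGE_NOT_PRESENT  — 1 lookups
#2 VA=0xC074161057F (r,kernel):
  L0: frame=0x3E idx=24 entry=0x49007 [P=1 RW=1 US=1 PS=0]
  L1: frame=0x49 idx=29 entry=0x4A007 [P=1 RW=1 US=1 PS=0]
  L2: frame=0x4A idx=11 entry=0x4C007 [P=1 RW=1 US=1 PS=0]
  L3: frame=0x4C idx=16 entry=0x4F007 [P=1 RW=1 US=1 PS=0]
  ✓ 0x4F57F  — 4 lookups
#3 VA=0x98143800B90 (r,user):
  L0: frame=0x3E idx=19 entry=0x50007 [P=1 RW=1 US=1 PS=0]
  L1: frame=0x50 idx=5 entry=0x54007 [P=1 RW=1 US=1 PS=0]
  L2: frame=0x54 idx=28 entry=0x56087 [P=1 RW=1 US=1 PS=1]
  ✓ 0x56B90 (huge @L2)  — 3 lookups
#4 VA=0x704430123F0 (w,user):
  L0: frame=0x3E idx=14 entry=0x58007 [P=1 RW=1 US=1 PS=0]
  L1: frame=0x58 idx=17 entry=0x5A007 [P=1 RW=1 US=1 PS=0]
  L2: frame=0x5A idx=24 entry=0x5E007 [P=1 RW=1 US=1 PS=0]
  L3: frame=0x5E idx=18 entry=0x24006 [P=0 RW=1 US=1 PS=0]
  ⇒ fault: PAGE_NOT_PRESENT  — 4 lookups

Entries read for #3: 3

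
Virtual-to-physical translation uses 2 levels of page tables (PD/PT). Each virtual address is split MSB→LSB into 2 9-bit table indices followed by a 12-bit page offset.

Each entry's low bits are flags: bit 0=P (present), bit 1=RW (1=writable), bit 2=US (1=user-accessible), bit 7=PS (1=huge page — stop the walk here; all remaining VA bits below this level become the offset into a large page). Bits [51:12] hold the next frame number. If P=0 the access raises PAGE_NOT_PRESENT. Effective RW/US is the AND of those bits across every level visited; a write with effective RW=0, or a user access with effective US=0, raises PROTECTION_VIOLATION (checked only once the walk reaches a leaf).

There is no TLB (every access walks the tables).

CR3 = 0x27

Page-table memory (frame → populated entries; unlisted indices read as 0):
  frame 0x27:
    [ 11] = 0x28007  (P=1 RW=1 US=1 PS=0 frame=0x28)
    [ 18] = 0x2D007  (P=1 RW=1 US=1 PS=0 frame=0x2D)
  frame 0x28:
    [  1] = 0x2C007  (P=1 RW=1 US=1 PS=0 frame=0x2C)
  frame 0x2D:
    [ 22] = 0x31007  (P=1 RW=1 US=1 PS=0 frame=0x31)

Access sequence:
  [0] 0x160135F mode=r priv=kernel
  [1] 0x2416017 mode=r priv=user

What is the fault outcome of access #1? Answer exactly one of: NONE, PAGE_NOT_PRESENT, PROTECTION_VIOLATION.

Walk each access:
#0 VA=0x160135F (r,kernel):
  L0: frame=0x27 idx=11 entry=0x28007 [P=1 RW=1 US=1 PS=0]
  L1: frame=0x28 idx=1 entry=0x2C007 [P=1 RW=1 US=1 PS=0]
  → PA=0x2C35F  (2 entries read)
#1 VA=0x2416017 (r,user):
  L0: frame=0x27 idx=18 entry=0x2D007 [P=1 RW=1 US=1 PS=0]
  L1: frame=0x2D idx=22 entry=0x31007 [P=1 RW=1 US=1 PS=0]
  → PA=0x31017  (2 entries read)

Access #1 fault: NONE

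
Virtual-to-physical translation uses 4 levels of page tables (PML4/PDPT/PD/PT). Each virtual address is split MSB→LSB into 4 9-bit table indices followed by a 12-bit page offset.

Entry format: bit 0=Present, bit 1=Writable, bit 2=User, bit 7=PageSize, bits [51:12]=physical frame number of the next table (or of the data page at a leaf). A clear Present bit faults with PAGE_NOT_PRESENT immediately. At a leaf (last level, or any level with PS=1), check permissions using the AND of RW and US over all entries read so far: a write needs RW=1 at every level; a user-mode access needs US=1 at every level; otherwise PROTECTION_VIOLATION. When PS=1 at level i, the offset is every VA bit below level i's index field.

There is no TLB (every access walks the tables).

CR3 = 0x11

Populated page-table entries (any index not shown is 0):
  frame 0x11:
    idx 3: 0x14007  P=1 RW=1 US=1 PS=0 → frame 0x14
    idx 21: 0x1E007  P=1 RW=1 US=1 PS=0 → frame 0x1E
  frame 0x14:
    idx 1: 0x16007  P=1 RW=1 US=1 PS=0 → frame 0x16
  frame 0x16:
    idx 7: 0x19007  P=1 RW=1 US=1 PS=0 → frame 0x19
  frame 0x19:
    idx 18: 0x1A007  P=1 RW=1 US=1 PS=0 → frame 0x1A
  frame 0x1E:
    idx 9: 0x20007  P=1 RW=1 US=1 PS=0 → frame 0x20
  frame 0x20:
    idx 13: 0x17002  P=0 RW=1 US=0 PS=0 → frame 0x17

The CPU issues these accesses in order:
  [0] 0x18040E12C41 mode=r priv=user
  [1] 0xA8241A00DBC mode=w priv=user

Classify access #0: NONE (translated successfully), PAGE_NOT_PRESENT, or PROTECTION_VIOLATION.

Trace:
#0 VA=0x18040E12C41 (r,user):
  L0 @0x11[3] → 0x14007  P=1,RW=1,US=1,PS=0
  L1 @0x14[1] → 0x16007  P=1,RW=1,US=1,PS=0
  L2 @0x16[7] → 0x19007  P=1,RW=1,US=1,PS=0
  L3 @0x19[18] → 0x1A007  P=1,RW=1,US=1,PS=0
  → PA=0x1AC41  (4 entries read)
#1 VA=0xA8241A00DBC (w,user):
  L0 @0x11[21] → 0x1E007  P=1,RW=1,US=1,PS=0
  L1 @0x1E[9] → 0x20007  P=1,RW=1,US=1,PS=0
  L2 @0x20[13] → 0x17002  P=0,RW=1,US=0,PS=0
  ✗ PAGE_NOT_PRESENT  [3 reads]

Access #0 fault: NONE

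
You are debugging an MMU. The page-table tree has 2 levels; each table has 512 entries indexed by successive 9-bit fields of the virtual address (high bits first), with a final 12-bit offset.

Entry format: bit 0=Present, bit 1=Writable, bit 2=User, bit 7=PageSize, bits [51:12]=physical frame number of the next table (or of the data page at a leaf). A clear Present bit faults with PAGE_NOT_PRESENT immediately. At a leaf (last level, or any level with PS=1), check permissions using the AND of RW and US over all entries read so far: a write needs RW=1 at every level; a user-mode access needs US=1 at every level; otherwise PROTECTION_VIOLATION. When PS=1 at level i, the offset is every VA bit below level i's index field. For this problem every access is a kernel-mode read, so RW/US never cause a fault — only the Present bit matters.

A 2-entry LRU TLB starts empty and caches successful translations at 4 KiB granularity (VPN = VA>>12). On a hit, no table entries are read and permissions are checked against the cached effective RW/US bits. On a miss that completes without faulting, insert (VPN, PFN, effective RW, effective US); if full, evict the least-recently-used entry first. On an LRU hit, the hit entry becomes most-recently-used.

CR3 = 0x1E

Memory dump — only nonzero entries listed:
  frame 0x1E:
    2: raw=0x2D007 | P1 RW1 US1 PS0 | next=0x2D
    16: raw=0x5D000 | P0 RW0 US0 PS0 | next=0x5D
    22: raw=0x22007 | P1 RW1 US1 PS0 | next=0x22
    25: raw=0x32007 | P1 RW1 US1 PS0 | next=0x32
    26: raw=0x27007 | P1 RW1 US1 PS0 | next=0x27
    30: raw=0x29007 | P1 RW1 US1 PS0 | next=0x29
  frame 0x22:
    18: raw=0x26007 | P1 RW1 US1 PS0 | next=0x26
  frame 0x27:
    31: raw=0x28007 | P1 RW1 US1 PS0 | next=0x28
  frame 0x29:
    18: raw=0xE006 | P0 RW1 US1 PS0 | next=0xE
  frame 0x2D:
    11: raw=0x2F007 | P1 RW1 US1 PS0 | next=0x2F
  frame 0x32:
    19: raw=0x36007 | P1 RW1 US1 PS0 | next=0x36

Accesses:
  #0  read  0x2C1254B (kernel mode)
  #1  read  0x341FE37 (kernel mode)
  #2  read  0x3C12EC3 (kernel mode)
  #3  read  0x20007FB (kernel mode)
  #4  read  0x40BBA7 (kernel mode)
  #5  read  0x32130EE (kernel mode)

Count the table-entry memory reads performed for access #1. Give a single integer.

Trace:
#0 VA=0x2C1254B (r,kernel):
  lvl0: tbl 0x1E, slot 22 ⇒ 0x22007 (P1/RW1/US1/PS0)
  lvl1: tbl 0x22, slot 18 ⇒ 0x26007 (P1/RW1/US1/PS0)
  ✓ 0x2654B  — 2 lookups
#1 VA=0x341FE37 (r,kernel):
  lvl0: tbl 0x1E, slot 26 ⇒ 0x27007 (P1/RW1/US1/PS0)
  lvl1: tbl 0x27, slot 31 ⇒ 0x28007 (P1/RW1/US1/PS0)
  ✓ 0x28E37  — 2 lookups
#2 VA=0x3C12EC3 (r,kernel):
  lvl0: tbl 0x1E, slot 30 ⇒ 0x29007 (P1/RW1/US1/PS0)
  lvl1: tbl 0x29, slot 18 ⇒ 0xE006 (P0/RW1/US1/PS0)
  → PAGE_NOT_PRESENT  (2 entries read)
#3 VA=0x20007FB (r,kernel):
  lvl0: tbl 0x1E, slot 16 ⇒ 0x5D000 (P0/RW0/US0/PS0)
  → PAGE_NOT_PRESENT  (1 entries read)
#4 VA=0x40BBA7 (r,kernel):
  lvl0: tbl 0x1E, slot 2 ⇒ 0x2D007 (P1/RW1/US1/PS0)
  lvl1: tbl 0x2D, slot 11 ⇒ 0x2F007 (P1/RW1/US1/PS0)
  ✓ 0x2FBA7  — 2 lookups
#5 VA=0x32130EE (r,kernel):
  lvl0: tbl 0x1E, slot 25 ⇒ 0x32007 (P1/RW1/US1/PS0)
  lvl1: tbl 0x32, slot 19 ⇒ 0x36007 (P1/RW1/US1/PS0)
  ✓ 0x360EE  — 2 lookups

Entries read for #1: 2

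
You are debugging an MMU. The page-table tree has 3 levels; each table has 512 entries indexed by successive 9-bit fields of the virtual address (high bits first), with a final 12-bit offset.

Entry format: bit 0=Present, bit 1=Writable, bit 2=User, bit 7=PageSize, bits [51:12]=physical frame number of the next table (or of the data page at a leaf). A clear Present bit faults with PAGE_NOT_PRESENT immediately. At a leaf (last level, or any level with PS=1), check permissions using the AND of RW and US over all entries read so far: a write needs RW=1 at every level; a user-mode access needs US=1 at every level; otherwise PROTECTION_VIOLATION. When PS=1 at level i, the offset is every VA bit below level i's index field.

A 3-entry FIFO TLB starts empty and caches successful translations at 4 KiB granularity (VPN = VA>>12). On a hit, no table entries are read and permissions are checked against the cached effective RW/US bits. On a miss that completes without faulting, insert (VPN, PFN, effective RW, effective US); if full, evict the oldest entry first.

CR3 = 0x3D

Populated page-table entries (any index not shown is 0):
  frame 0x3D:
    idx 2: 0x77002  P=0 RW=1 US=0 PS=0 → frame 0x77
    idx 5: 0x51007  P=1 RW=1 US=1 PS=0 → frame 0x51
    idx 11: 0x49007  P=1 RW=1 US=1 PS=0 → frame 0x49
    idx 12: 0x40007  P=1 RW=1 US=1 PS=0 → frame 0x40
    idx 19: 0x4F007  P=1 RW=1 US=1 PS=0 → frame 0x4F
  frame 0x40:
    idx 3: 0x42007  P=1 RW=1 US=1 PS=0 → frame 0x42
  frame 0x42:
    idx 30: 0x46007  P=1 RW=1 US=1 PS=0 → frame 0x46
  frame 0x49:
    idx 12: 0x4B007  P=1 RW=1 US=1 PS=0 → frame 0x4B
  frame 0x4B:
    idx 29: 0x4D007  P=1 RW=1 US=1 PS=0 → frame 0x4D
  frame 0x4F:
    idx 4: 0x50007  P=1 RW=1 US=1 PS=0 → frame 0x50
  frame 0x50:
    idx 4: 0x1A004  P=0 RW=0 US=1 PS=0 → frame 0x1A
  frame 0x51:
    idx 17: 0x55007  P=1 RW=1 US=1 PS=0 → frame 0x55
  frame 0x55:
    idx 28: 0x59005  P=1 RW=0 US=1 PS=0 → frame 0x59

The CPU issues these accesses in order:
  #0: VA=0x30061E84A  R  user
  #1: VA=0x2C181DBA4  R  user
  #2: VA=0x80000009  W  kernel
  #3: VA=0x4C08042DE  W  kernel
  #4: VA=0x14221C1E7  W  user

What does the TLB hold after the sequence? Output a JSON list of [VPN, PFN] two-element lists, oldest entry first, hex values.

Walk each access:
#0 VA=0x30061E84A (r,user):
  [0] read 0x3D idx=12: raw=0x40007 flags P=1 W=1 U=1 S=0
  [1] read 0x40 idx=3: raw=0x42007 flags P=1 W=1 U=1 S=0
  [2] read 0x42 idx=30: raw=0x46007 flags P=1 W=1 U=1 S=0
  → PA=0x4684A  (3 entries read)
#1 VA=0x2C181DBA4 (r,user):
  [0] read 0x3D idx=11: raw=0x49007 flags P=1 W=1 U=1 S=0
  [1] read 0x49 idx=12: raw=0x4B007 flags P=1 W=1 U=1 S=0
  [2] read 0x4B idx=29: raw=0x4D007 flags P=1 W=1 U=1 S=0
  → PA=0x4DBA4  (3 entries read)
#2 VA=0x80000009 (w,kernel):
  [0] read 0x3D idx=2: raw=0x77002 flags P=0 W=1 U=0 S=0
  → PAGE_NOT_PRESENT  (1 entries read)
#3 VA=0x4C08042DE (w,kernel):
  [0] read 0x3D idx=19: raw=0x4F007 flags P=1 W=1 U=1 S=0
  [1] read 0x4F idx=4: raw=0x50007 flags P=1 W=1 U=1 S=0
  [2] read 0x50 idx=4: raw=0x1A004 flags P=0 W=0 U=1 S=0
  → PAGE_NOT_PRESENT  (3 entries read)
#4 VA=0x14221C1E7 (w,user):
  [0] read 0x3D idx=5: raw=0x51007 flags P=1 W=1 U=1 S=0
  [1] read 0x51 idx=17: raw=0x55007 flags P=1 W=1 U=1 S=0
  [2] read 0x55 idx=28: raw=0x59005 flags P=1 W=0 U=1 S=0
  → PROTECTION_VIOLATION  (3 entries read)

TLB: [["0x30061E", "0x46"], ["0x2C181D", "0x4D"]]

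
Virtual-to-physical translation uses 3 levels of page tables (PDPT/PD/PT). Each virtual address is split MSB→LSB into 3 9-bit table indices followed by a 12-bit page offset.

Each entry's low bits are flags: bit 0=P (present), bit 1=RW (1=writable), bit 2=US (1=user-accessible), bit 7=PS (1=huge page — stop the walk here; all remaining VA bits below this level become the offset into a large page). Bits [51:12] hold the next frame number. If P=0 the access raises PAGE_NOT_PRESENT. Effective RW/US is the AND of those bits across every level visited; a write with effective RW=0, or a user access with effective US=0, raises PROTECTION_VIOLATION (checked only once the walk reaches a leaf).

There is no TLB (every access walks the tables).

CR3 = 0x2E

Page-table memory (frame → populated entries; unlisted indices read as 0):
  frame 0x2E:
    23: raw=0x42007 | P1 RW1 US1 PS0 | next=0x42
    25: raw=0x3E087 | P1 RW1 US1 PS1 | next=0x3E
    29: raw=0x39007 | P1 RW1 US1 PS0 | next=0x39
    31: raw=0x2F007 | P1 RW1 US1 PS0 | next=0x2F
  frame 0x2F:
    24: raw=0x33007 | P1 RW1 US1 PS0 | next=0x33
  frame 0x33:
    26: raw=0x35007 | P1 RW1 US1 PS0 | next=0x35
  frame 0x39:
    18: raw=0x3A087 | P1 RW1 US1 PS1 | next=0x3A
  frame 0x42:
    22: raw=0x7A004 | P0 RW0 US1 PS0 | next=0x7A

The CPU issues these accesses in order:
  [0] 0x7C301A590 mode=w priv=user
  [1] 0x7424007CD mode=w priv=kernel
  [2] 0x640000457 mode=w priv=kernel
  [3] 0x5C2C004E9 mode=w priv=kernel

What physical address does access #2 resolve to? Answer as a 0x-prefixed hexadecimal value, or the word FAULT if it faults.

Per-access translation:
#0 VA=0x7C301A590 (w,user):
  lvl0: tbl 0x2E, slot 31 ⇒ 0x2F007 (P1/RW1/US1/PS0)
  lvl1: tbl 0x2F, slot 24 ⇒ 0x33007 (P1/RW1/US1/PS0)
  lvl2: tbl 0x33, slot 26 ⇒ 0x35007 (P1/RW1/US1/PS0)
  → PA=0x35590  (3 entries read)
#1 VA=0x7424007CD (w,kernel):
  lvl0: tbl 0x2E, slot 29 ⇒ 0x39007 (P1/RW1/US1/PS0)
  lvl1: tbl 0x39, slot 18 ⇒ 0x3A087 (P1/RW1/US1/PS1)
  → PA=0x3A7CD (huge @L1)  (2 entries read)
#2 VA=0x640000457 (w,kernel):
  lvl0: tbl 0x2E, slot 25 ⇒ 0x3E087 (P1/RW1/US1/PS1)
  → PA=0x3E457 (huge @L0)  (1 entries read)
#3 VA=0x5C2C004E9 (w,kernel):
  lvl0: tbl 0x2E, slot 23 ⇒ 0x42007 (P1/RW1/US1/PS0)
  lvl1: tbl 0x42, slot 22 ⇒ 0x7A004 (P0/RW0/US1/PS0)
  ⇒ fault: PAGE_NOT_PRESENT  — 2 lookups

Access #2 PA: 0x3E457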